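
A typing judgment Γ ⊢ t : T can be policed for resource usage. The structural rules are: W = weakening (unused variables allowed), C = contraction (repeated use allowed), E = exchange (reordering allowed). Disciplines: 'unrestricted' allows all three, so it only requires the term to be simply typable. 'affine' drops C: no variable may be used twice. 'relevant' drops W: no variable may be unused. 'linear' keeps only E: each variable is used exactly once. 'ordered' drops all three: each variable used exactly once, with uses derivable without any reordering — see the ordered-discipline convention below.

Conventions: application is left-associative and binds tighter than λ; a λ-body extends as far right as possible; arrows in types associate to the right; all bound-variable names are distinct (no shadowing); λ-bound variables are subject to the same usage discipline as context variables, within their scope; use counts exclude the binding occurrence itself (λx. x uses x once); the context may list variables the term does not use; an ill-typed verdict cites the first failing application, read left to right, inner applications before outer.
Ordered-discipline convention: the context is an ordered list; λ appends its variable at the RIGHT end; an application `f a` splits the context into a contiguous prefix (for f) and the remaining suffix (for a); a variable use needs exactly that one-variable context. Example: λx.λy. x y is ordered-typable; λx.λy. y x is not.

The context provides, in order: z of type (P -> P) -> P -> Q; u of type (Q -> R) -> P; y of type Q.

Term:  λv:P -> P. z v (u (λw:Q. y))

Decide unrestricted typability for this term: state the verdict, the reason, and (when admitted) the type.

no — the type mismatch rejects it
usage: z: 1; u: 1; y: 1; v (bound): 1; w (bound): 0
left-to-right use order: z, v, u, y
typing: ill-typed: a function awaiting Q -> R gets Q -> Q
summary: ordered ✗ | linear ✗ | affine ✗ | relevant ✗ | unrestricted ✗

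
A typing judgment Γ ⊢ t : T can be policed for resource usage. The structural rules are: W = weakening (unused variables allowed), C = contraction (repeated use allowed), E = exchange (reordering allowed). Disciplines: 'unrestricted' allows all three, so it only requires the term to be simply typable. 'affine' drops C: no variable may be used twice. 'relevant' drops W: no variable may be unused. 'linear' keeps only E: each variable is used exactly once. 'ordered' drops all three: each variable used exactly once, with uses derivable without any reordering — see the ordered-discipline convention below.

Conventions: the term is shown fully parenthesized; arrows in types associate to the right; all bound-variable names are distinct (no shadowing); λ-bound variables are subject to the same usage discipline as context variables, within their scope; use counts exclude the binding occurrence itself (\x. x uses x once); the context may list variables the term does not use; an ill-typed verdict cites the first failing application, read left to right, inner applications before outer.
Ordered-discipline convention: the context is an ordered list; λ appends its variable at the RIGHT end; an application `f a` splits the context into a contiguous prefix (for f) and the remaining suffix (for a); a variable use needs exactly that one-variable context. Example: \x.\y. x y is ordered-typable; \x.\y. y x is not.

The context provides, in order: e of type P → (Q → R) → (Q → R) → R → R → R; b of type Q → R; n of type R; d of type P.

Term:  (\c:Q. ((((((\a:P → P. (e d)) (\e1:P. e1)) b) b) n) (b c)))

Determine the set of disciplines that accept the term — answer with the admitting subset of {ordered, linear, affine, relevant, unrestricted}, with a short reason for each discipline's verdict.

admitted by: unrestricted
variable uses: e: 1×, b: 3×, n: 1×, d: 1×, c (bound): 1×, a (bound): 0×, e1 (bound): 1×
order of uses: e, d, e1, b, b, n, b, c
typing: ✓ — Q → R
ordered ✗ (needs contraction — b ×3; needs weakening: a unused)
linear ✗ (needs contraction — b ×3; needs weakening: a unused)
affine ✗ (needs contraction — b ×3)
relevant ✗ (needs weakening: a unused)
unrestricted ✓ (type-checks (Q → R) and nothing is barred)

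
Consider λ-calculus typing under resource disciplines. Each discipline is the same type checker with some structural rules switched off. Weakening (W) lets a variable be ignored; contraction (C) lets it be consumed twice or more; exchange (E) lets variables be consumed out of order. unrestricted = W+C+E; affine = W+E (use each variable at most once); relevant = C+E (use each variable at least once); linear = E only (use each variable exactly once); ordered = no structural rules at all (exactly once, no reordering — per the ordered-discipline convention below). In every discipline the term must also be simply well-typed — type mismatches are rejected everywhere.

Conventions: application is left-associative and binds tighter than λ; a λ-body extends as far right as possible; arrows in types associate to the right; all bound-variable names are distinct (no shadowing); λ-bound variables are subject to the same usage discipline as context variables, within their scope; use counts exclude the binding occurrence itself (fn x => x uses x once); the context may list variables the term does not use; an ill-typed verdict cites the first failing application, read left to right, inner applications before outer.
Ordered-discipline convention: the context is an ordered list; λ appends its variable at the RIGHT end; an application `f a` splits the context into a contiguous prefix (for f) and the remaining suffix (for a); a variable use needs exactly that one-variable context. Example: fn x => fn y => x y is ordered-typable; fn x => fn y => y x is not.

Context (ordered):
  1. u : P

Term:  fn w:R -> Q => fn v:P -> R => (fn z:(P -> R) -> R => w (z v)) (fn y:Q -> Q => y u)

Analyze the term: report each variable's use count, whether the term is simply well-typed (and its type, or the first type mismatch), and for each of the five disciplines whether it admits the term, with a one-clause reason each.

variable uses: u ×1; w (bound) ×1; v (bound) ×1; z (bound) ×1; y (bound) ×1
use order (left to right): w, z, v, y, u
typing: ill-typed: an application expects Q but receives P
ordered: ✗ — not simply typable
linear: ✗ — fails simple typing
affine: ✗ — a type mismatch blocks all five
relevant: ✗ — the type mismatch rejects it
unrestricted: ✗ — not simply typable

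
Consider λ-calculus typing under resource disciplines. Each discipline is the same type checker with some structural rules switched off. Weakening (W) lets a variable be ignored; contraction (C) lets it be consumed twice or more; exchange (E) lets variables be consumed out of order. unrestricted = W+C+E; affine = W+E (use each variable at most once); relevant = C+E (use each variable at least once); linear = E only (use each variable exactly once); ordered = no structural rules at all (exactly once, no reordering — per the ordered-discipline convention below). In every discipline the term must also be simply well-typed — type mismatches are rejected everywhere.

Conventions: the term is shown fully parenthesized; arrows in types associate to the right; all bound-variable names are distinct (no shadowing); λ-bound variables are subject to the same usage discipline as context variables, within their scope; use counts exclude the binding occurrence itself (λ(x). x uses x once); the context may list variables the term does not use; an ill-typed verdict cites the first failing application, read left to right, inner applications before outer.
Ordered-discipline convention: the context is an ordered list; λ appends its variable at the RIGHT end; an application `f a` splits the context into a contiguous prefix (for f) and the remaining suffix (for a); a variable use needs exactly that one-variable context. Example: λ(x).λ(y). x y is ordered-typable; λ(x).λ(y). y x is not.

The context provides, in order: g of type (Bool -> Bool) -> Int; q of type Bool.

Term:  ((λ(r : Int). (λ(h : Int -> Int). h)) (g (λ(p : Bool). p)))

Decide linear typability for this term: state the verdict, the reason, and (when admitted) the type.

no — needs weakening: q, r unused
usage: g=1, q=0, r (bound)=0, h (bound)=1, p (bound)=1
order of uses: h, g, p
typing: well-typed — term : (Int -> Int) -> Int -> Int
per-discipline verdicts: ordered ✗; linear ✗; affine ✓; relevant ✗; unrestricted ✓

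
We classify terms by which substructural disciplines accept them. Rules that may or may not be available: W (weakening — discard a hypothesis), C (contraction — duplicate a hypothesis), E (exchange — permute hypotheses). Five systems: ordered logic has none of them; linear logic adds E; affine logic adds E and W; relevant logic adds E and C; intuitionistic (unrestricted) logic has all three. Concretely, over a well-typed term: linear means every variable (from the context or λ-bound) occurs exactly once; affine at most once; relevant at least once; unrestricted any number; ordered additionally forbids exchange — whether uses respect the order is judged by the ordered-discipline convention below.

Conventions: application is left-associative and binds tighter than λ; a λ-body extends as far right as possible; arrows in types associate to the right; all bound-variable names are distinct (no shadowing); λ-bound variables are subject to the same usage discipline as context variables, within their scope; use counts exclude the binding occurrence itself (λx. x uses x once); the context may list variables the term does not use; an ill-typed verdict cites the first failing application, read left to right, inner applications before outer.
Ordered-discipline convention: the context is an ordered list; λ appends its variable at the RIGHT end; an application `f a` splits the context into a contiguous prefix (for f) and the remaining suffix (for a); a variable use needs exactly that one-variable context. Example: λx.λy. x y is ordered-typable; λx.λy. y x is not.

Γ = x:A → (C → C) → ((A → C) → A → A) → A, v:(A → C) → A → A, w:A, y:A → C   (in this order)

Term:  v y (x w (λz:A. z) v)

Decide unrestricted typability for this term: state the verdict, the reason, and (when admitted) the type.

no — fails simple typing
counts: x: 1×, v: 2×, w: 1×, y: 1×, z [bound]: 1×
order of uses: v, y, x, w, z, v
typing: ill-typed: a function awaiting C → C gets A → A
across the five disciplines: ordered ✗, linear ✗, affine ✗, relevant ✗, unrestricted ✗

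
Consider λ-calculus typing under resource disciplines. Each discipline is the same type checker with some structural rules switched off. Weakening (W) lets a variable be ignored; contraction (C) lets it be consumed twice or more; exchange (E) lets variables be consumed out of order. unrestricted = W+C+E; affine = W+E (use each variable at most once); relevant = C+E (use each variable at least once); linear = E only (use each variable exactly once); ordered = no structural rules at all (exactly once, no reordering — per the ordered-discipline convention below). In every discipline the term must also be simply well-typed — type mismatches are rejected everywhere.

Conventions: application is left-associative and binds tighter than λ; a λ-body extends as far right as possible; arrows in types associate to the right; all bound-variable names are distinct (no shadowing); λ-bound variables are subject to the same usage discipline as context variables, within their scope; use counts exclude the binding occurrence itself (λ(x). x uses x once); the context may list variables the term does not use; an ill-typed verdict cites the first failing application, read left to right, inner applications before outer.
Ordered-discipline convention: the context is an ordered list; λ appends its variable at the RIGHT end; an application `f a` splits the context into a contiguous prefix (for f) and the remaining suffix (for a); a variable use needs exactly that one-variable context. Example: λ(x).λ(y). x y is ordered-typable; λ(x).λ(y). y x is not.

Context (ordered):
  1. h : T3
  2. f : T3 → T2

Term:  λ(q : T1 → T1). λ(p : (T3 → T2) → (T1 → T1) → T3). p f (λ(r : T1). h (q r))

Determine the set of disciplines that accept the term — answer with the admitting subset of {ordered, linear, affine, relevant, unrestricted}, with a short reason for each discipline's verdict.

admitting disciplines: none
variable uses: h=1, f=1, q (bound)=1, p (bound)=1, r (bound)=1
order of uses: p, f, h, q, r
typing: ill-typed: non-arrow in function slot: T3
ordered ✗ (the type mismatch rejects it)
linear ✗ (not simply typable)
affine ✗ (fails simple typing)
relevant ✗ (a type mismatch blocks all five)
unrestricted ✗ (the type mismatch rejects it)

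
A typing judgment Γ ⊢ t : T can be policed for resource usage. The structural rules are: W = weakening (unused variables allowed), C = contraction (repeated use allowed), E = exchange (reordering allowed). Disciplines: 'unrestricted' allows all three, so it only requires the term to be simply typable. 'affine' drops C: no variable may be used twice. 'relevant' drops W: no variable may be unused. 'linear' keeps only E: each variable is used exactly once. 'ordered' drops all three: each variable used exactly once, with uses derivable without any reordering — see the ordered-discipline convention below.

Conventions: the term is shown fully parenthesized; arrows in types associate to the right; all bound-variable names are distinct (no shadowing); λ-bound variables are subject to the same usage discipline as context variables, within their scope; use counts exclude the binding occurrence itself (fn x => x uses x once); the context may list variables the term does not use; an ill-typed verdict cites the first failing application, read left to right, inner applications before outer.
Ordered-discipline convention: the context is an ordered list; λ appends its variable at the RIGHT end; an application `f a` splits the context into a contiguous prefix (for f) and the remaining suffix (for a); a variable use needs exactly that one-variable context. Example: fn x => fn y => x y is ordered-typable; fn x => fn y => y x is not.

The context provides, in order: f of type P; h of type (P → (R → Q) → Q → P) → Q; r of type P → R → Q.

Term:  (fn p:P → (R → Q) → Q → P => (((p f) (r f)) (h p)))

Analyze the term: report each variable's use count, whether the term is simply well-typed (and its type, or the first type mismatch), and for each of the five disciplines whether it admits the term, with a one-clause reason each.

counts: f: 2, h: 1, r: 1, p (λ-bound): 2
uses in reading order: p, f, r, f, h, p
typing: ✓ — (P → (R → Q) → Q → P) → P
ordered: ✗ — uses contraction: f ×2, p ×2
linear: ✗ — uses contraction: f ×2, p ×2
affine: ✗ — uses contraction: f ×2, p ×2
relevant: ✓ — every one of f, h, r, p appears
unrestricted: ✓ — typability at (P → (R → Q) → Q → P) → P is all that's needed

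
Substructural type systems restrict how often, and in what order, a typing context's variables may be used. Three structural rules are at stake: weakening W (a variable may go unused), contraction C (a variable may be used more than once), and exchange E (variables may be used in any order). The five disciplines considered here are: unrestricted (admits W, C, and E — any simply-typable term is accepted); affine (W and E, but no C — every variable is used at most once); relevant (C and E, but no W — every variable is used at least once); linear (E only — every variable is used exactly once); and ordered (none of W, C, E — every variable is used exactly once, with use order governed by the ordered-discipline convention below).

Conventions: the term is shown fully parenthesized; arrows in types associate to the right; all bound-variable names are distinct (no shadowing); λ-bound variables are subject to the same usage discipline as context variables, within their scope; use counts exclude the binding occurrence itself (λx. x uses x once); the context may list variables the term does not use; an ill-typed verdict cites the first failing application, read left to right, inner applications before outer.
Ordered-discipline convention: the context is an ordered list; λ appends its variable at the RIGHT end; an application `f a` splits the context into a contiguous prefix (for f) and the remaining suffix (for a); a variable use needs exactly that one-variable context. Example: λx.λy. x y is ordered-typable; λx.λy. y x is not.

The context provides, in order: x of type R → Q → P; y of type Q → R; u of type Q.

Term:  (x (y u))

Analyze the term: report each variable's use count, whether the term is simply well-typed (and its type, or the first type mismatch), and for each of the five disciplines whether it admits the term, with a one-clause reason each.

counts: x: 1, y: 1, u: 1
left-to-right use order: x, y, u
typing: the term checks, with type Q → P
ordered: ✓, one use each (x, y, u); ordered split holds
linear: ✓, x, y, u: one use apiece
affine: ✓, x, y, u: no repeats, contraction unneeded
relevant: ✓, none of x, y, u goes unused
unrestricted: ✓, well-typed at Q → P; no restrictions here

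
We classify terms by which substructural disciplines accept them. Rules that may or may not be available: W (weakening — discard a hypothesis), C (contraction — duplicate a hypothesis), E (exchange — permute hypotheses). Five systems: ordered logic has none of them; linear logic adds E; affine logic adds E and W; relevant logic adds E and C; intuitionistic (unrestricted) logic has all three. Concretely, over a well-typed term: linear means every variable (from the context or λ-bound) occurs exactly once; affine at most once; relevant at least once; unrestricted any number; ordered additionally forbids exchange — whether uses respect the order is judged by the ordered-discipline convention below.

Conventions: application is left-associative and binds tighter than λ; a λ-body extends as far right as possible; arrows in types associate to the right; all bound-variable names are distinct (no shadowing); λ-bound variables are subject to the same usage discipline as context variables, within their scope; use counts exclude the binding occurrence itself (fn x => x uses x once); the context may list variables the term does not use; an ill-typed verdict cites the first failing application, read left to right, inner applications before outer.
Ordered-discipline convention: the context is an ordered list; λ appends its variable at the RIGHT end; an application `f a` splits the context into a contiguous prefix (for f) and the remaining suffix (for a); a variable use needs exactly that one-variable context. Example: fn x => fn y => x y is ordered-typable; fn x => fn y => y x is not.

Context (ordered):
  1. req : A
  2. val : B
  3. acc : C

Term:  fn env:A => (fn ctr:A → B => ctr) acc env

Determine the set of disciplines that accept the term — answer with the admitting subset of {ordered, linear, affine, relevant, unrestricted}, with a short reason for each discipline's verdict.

admitted by: none
use counts: req=0, val=0, acc=1, env (λ-bound)=1, ctr (λ-bound)=1
left-to-right use order: ctr, acc, env
typing: ill-typed: a function awaiting A → B gets C
ordered: ✗, fails simple typing
linear: ✗, a type mismatch blocks all five
affine: ✗, the type mismatch rejects it
relevant: ✗, not simply typable
unrestricted: ✗, fails simple typing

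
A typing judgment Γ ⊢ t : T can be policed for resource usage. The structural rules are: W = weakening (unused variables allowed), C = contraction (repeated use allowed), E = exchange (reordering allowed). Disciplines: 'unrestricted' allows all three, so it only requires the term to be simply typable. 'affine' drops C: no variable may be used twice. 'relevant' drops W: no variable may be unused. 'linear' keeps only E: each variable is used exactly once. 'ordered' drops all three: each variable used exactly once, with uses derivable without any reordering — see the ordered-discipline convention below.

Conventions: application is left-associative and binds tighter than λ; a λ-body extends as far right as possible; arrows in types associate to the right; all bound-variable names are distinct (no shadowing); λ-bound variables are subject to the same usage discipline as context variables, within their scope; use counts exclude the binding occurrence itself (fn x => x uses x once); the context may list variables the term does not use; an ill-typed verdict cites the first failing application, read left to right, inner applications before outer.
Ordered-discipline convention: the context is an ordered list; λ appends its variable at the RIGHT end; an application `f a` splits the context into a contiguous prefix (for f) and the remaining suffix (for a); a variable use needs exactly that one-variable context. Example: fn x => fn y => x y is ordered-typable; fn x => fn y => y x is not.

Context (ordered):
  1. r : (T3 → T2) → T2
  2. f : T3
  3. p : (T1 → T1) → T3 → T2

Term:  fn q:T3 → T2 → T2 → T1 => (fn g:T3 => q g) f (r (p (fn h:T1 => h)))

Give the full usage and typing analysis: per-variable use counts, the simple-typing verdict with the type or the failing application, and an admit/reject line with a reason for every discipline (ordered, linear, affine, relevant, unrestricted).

variable uses: r: 1, f: 1, p: 1, q (λ-bound): 1, g (λ-bound): 1, h (λ-bound): 1
uses in reading order: q, g, f, r, p, h
typing: the term checks, with type (T3 → T2 → T2 → T1) → T2 → T1
ordered: ✗ — no contiguous prefix/suffix split fits q, g, f, r, p, h
linear: ✓ — r, f, p, q, g, h: one use apiece
affine: ✓ — no duplicate uses among r, f, p, q, g, h
relevant: ✓ — at least one use each (r, f, p, q, g, h)
unrestricted: ✓ — typability at (T3 → T2 → T2 → T1) → T2 → T1 is all that's needed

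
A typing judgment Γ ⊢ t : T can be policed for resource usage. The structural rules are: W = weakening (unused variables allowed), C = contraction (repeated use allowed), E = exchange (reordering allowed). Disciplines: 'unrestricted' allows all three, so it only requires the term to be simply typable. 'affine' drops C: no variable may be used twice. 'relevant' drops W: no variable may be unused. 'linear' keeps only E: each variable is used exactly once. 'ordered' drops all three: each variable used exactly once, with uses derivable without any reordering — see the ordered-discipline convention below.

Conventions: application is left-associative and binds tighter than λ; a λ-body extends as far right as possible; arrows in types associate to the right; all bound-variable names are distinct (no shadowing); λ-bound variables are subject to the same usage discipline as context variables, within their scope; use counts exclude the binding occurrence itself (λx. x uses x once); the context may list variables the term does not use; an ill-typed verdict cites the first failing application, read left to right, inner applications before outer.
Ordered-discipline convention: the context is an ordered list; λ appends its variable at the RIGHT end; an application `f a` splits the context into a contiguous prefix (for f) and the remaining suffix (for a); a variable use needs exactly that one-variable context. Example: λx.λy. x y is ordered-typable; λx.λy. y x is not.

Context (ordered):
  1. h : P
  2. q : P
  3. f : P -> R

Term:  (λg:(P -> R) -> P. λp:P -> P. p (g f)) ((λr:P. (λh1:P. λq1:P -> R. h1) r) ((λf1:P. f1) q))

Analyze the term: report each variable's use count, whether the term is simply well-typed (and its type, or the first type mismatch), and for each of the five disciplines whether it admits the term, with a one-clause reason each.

usage: h: 0×, q: 1×, f: 1×, g [bound]: 1×, p [bound]: 1×, r [bound]: 1×, h1 [bound]: 1×, q1 [bound]: 0×, f1 [bound]: 1×
left-to-right use order: p, g, f, h1, r, f1, q
typing: ✓ — (P -> P) -> P
ordered ✗ (unused: h, q1 — weakening required)
linear ✗ (unused: h, q1 — weakening required)
affine ✓ (at most one use each (h, q, f, g, p, r, h1, q1, f1))
relevant ✗ (unused: h, q1 — weakening required)
unrestricted ✓ (typability at (P -> P) -> P is all that's needed)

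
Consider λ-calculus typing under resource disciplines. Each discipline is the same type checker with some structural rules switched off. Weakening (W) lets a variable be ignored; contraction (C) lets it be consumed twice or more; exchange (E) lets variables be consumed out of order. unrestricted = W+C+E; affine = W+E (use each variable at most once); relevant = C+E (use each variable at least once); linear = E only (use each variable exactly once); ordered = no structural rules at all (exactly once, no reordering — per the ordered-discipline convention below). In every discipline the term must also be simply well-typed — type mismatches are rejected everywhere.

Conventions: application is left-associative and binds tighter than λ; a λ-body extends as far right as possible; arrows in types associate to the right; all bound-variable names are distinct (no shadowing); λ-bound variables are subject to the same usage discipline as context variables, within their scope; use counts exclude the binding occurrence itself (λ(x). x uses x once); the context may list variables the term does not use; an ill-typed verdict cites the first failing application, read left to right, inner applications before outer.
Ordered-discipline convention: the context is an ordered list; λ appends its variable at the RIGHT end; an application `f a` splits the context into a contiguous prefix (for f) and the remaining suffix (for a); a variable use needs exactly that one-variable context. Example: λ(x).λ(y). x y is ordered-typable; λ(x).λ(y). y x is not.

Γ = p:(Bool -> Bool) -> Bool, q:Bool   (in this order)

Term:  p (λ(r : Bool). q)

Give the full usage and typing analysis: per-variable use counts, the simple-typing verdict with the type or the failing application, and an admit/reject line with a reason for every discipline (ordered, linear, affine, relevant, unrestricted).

use counts: p: 1, q: 1, r (λ-bound): 0
use order (left to right): p, q
typing: well-typed — term : Bool
ordered: ✗, r left unused
linear: ✗, r left unused
affine: ✓, no duplicate uses among p, q, r
relevant: ✗, r left unused
unrestricted: ✓, type-checks (Bool) and nothing is barred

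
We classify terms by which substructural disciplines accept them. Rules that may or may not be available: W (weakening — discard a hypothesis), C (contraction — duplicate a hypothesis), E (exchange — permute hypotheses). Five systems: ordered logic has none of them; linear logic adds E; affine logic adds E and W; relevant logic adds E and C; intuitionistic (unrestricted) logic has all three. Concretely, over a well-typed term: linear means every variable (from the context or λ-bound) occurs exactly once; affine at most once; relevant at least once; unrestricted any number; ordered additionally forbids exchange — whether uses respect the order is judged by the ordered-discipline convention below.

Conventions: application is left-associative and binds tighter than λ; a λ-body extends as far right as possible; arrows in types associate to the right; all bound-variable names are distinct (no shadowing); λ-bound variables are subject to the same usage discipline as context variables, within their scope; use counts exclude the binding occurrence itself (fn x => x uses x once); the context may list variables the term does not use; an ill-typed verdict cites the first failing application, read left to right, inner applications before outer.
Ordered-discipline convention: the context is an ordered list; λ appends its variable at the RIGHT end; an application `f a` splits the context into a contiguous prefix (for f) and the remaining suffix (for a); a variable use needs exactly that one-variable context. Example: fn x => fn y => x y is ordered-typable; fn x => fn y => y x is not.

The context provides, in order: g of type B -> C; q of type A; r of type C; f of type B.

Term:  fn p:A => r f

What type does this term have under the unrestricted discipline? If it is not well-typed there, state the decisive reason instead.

not well-typed under unrestricted — fails simple typing
counts: g=0; q=0; r=1; f=1; p (λ-bound)=0
uses in reading order: r, f
typing: ill-typed: applying a non-function (C)
across the five disciplines: ordered ✗ | linear ✗ | affine ✗ | relevant ✗ | unrestricted ✗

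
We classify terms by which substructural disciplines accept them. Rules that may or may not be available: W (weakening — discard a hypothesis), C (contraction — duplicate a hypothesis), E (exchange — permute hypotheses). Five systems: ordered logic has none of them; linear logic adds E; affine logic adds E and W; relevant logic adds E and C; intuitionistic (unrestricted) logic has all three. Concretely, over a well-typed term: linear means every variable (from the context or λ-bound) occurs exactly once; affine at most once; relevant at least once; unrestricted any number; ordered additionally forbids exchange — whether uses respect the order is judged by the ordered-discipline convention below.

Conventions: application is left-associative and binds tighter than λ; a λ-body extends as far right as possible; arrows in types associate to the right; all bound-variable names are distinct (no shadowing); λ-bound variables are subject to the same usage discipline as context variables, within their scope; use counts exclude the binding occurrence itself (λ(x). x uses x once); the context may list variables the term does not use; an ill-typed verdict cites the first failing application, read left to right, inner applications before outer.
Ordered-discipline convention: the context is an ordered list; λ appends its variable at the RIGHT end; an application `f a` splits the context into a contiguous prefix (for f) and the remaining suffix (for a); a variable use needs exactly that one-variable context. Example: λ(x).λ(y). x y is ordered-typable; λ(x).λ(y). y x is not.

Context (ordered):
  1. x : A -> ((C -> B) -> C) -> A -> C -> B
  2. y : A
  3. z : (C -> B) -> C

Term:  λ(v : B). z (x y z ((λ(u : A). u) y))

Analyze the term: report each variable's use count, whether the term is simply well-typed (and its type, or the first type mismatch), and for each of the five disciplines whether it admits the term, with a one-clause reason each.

use counts: x: 1×; y: 2×; z: 2×; v (λ-bound): 0×; u (λ-bound): 1×
uses in reading order: z, x, y, z, u, y
typing: the term checks, with type B -> C
ordered: ✗, needs contraction — y ×2, z ×2; unused: v — weakening required
linear: ✗, needs contraction — y ×2, z ×2; unused: v — weakening required
affine: ✗, needs contraction — y ×2, z ×2
relevant: ✗, unused: v — weakening required
unrestricted: ✓, type-checks (B -> C) and nothing is barred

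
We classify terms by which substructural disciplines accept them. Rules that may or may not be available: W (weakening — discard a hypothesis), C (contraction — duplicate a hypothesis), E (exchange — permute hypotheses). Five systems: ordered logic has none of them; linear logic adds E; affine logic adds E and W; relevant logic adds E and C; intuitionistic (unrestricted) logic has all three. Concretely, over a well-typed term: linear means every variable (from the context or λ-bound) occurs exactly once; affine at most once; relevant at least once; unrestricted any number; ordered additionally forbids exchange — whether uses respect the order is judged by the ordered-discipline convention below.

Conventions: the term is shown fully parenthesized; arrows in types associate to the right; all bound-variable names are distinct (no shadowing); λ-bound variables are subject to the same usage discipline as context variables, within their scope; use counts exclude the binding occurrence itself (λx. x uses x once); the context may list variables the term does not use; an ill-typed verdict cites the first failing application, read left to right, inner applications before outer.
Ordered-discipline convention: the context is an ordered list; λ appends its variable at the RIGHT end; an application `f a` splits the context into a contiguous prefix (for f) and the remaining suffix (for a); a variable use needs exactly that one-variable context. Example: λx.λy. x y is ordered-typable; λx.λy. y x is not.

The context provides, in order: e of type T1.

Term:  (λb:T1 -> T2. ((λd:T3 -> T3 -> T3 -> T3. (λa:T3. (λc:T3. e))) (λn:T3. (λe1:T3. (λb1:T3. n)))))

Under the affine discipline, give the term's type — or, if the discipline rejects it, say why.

term : (T1 -> T2) -> T3 -> T3 -> T1
use counts: e: 1; b (bound): 0; d (bound): 0; a (bound): 0; c (bound): 0; n (bound): 1; e1 (bound): 0; b1 (bound): 0
left-to-right use order: e, n
typing: ✓ — (T1 -> T2) -> T3 -> T3 -> T1
per-discipline verdicts: ordered ✗ · linear ✗ · affine ✓ · relevant ✗ · unrestricted ✓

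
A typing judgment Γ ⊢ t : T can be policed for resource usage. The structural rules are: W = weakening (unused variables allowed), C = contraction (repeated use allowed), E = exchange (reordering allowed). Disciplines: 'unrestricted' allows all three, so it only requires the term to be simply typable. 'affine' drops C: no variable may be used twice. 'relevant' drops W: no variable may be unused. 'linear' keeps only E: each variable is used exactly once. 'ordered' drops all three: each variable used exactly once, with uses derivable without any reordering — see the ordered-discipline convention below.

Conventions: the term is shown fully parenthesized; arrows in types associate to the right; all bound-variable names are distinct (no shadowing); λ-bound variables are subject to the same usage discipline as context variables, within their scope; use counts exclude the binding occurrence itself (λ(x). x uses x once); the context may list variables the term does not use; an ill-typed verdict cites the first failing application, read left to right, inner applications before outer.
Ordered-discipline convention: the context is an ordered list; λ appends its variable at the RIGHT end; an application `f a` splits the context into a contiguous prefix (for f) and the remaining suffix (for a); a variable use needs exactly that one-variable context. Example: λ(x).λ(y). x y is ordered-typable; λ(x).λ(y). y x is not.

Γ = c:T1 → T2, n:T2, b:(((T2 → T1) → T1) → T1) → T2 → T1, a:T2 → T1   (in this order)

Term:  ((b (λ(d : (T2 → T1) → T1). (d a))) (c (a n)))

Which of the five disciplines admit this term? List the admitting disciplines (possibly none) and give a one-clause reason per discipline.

admitting disciplines: relevant, unrestricted
counts: c: 1×, n: 1×, b: 1×, a: 2×, d (bound): 1×
use order (left to right): b, d, a, c, a, n
typing: well-typed at T1
ordered: ✗ — needs contraction — a ×2
linear: ✗ — needs contraction — a ×2
affine: ✗ — needs contraction — a ×2
relevant: ✓ — c, n, b, a, d: all used, weakening unneeded
unrestricted: ✓ — simply typable at T1; W, C, E all held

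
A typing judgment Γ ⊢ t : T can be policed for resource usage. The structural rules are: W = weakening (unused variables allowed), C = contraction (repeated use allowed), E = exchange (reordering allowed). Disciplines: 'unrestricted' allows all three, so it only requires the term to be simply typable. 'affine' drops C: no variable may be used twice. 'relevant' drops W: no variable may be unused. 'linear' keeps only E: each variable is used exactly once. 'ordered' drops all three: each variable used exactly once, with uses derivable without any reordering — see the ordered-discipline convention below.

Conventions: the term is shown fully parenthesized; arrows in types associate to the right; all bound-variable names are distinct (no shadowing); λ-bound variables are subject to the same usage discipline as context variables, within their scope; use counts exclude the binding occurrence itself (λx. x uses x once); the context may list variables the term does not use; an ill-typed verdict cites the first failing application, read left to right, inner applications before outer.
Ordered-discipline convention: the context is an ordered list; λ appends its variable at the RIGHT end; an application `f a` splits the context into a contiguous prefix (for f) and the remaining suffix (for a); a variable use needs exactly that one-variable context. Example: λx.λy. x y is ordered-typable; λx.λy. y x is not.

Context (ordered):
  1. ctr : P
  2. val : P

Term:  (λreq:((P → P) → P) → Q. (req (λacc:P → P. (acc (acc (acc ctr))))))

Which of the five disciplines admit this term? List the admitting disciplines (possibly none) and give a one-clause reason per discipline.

admitted by: unrestricted
counts: ctr: 1×; val: 0×; req [bound]: 1×; acc [bound]: 3×
left-to-right use order: req, acc, acc, acc, ctr
typing: ✓ — (((P → P) → P) → Q) → Q
ordered ✗ (needs contraction — acc ×3; val never used (weakening))
linear ✗ (needs contraction — acc ×3; val never used (weakening))
affine ✗ (needs contraction — acc ×3)
relevant ✗ (val never used (weakening))
unrestricted ✓ (well-typed at (((P → P) → P) → Q) → Q; no restrictions here)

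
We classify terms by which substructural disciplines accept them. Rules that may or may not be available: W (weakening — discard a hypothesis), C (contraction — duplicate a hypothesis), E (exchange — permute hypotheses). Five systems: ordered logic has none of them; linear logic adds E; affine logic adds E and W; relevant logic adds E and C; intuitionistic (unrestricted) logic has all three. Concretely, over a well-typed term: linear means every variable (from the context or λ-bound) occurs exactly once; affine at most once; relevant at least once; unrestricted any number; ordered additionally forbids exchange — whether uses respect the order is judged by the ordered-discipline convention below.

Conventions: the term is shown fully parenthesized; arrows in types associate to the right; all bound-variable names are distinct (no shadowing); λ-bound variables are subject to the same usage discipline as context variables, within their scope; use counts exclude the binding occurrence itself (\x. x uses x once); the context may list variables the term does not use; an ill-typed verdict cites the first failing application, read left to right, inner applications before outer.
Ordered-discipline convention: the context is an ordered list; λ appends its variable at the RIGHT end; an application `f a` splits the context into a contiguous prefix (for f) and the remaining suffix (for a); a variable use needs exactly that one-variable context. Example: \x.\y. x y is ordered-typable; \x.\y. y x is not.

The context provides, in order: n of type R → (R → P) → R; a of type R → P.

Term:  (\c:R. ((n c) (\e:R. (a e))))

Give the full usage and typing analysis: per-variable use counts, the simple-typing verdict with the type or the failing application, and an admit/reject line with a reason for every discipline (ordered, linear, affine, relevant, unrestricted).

usage: n=1; a=1; c [bound]=1; e [bound]=1
left-to-right use order: n, c, a, e
typing: well-typed — term : R → R
ordered: ✗, use order n, c, a, e needs exchange
linear: ✓, each of n, a, c, e used exactly once
affine: ✓, none of n, a, c, e used more than once
relevant: ✓, at least one use each (n, a, c, e)
unrestricted: ✓, simply typable at R → R; W, C, E all held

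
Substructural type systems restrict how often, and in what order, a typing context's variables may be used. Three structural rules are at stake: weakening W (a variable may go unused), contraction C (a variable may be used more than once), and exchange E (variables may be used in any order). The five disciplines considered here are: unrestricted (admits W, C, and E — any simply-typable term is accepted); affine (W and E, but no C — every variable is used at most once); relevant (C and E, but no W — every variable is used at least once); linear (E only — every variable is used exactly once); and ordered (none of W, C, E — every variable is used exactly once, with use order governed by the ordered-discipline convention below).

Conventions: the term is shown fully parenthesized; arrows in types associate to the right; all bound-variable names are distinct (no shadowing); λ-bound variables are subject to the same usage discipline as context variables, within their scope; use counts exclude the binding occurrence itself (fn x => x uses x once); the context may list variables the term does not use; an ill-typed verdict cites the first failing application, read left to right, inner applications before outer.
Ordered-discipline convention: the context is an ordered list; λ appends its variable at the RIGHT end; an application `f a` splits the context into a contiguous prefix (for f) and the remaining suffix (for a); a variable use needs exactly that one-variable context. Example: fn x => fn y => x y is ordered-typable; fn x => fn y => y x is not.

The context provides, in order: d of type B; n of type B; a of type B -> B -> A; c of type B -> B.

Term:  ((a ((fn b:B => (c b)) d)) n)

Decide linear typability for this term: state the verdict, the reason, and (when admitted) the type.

yes — d, n, a, c, b: one use apiece; term : A
usage: d: 1×, n: 1×, a: 1×, c: 1×, b (bound): 1×
uses in reading order: a, c, b, d, n
typing: well-typed — term : A
all disciplines: ordered ✗; linear ✓; affine ✓; relevant ✓; unrestricted ✓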